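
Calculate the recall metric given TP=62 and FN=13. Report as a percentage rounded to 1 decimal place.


Recall = TP / (TP + FN) * 100
= 62 / (62 + 13)
= 62 / 75
= 0.8267
= 82.7%

82.7


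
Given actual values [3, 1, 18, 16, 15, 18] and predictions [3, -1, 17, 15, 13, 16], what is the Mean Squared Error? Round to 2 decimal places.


Differences: [0, 2, 1, 1, 2, 2]
Squared errors: [0, 4, 1, 1, 4, 4]
Sum of squared errors = 14
MSE = 14 / 6 = 2.33

2.33


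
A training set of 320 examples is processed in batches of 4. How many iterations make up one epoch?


Iterations per epoch = dataset_size / batch_size
= 320 / 4
= 80

80


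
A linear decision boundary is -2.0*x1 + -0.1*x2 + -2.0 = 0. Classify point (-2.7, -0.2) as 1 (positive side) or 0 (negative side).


Compute -2.0 * -2.7 + -0.1 * -0.2 + -2.0
= 5.4 + 0.02 + -2.0
= 3.42
Since 3.42 >= 0, the point is on the positive side.

1


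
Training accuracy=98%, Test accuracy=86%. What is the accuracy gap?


Gap = train_accuracy - test_accuracy
= 98 - 86
= 12%
This gap suggests the model is overfitting.

12


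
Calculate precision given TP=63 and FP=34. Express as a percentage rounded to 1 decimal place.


Precision = TP / (TP + FP) * 100
= 63 / (63 + 34)
= 63 / 97
= 0.6495
= 64.9%

64.9


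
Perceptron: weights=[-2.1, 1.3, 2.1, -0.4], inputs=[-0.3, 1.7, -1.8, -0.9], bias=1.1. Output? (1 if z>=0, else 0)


z = w . x + b
= -2.1*-0.3 + 1.3*1.7 + 2.1*-1.8 + -0.4*-0.9 + 1.1
= 0.63 + 2.21 + -3.78 + 0.36 + 1.1
= -0.58 + 1.1
= 0.52
Since z = 0.52 >= 0, output = 1

1


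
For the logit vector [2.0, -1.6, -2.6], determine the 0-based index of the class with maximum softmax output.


Softmax is a monotonic transformation, so it preserves the argmax.
We need to find the index of the maximum logit.
Index 0: 2.0
Index 1: -1.6
Index 2: -2.6
Maximum logit = 2.0 at index 0

0


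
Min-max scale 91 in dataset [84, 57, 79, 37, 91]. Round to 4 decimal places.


Min = 37, Max = 91
Range = 91 - 37 = 54
Scaled = (x - min) / (max - min)
= (91 - 37) / 54
= 54 / 54
= 1.0000

1.0000


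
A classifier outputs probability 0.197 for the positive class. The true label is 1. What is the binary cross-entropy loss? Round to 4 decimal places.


For y=1: Loss = -log(p)
= -log(0.197)
= -(-1.6246)
= 1.6246

1.6246


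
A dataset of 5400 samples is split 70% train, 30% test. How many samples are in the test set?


Train samples = 5400 * 70% = 3780
Test samples = 5400 - 3780
= 1620

1620


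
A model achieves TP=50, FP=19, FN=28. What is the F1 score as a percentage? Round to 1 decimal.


Precision = TP / (TP + FP) = 50 / 69 = 0.7246
Recall = TP / (TP + FN) = 50 / 78 = 0.641
F1 = 2 * P * R / (P + R)
= 2 * 0.7246 * 0.641 / (0.7246 + 0.641)
= 0.929 / 1.3657
= 0.6803
As percentage: 68.0%

68.0


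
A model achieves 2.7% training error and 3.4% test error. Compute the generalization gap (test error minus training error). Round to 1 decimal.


Generalization gap = test_error - train_error
= 3.4 - 2.7
= 0.7%
A small gap suggests good generalization.

0.7


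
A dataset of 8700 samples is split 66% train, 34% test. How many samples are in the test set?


Train samples = 8700 * 66% = 5742
Test samples = 8700 - 5742
= 2958

2958


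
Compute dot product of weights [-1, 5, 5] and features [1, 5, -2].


Element-wise products:
-1 * 1 = -1
5 * 5 = 25
5 * -2 = -10
Sum = -1 + 25 + -10
= 14

14


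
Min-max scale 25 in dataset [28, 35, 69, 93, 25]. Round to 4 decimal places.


Min = 25, Max = 93
Range = 93 - 25 = 68
Scaled = (x - min) / (max - min)
= (25 - 25) / 68
= 0 / 68
= 0.0000

0.0000


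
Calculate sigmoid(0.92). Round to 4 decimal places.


sigmoid(z) = 1 / (1 + exp(-z))
exp(-(0.92)) = exp(-0.92) = 0.3985
1 + 0.3985 = 1.3985
1 / 1.3985 = 0.7150

0.7150


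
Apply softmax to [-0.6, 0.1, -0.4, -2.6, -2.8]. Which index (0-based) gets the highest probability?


Softmax is a monotonic transformation, so it preserves the argmax.
We need to find the index of the maximum logit.
Index 0: -0.6
Index 1: 0.1
Index 2: -0.4
Index 3: -2.6
Index 4: -2.8
Maximum logit = 0.1 at index 1

1


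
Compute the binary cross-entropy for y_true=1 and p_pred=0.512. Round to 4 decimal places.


For y=1: Loss = -log(p)
= -log(0.512)
= -(-0.6694)
= 0.6694

0.6694


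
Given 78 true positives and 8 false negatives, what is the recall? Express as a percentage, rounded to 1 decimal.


Recall = TP / (TP + FN) * 100
= 78 / (78 + 8)
= 78 / 86
= 0.907
= 90.7%

90.7


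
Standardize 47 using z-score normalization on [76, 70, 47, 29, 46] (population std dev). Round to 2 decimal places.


Mean = (76 + 70 + 47 + 29 + 46) / 5 = 53.6
Variance = sum((x_i - mean)^2) / n = 295.44
Std = sqrt(295.44) = 17.1884
Z = (x - mean) / std
= (47 - 53.6) / 17.1884
= -6.6 / 17.1884
= -0.38

-0.38


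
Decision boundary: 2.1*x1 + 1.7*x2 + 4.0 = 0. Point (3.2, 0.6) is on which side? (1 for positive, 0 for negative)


Compute 2.1 * 3.2 + 1.7 * 0.6 + 4.0
= 6.72 + 1.02 + 4.0
= 11.74
Since 11.74 >= 0, the point is on the positive side.

1


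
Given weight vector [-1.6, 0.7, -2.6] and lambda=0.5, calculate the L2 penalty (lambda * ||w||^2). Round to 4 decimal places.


Squaring each weight:
(-1.6)^2 = 2.56
0.7^2 = 0.49
(-2.6)^2 = 6.76
Sum of squares = 9.81
Penalty = 0.5 * 9.81 = 4.9050

4.9050


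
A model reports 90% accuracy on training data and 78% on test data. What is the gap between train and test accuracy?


Gap = train_accuracy - test_accuracy
= 90 - 78
= 12%
This gap suggests the model is overfitting.

12


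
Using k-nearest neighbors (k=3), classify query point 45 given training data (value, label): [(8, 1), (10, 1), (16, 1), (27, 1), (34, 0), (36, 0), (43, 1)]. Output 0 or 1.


Distances from query 45:
Point 43 (class 1): distance = 2
Point 36 (class 0): distance = 9
Point 34 (class 0): distance = 11
K=3 nearest neighbors: classes = [1, 0, 0]
Votes for class 1: 1 / 3
Majority vote => class 0

0


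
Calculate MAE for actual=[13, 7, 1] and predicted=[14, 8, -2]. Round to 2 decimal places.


Absolute errors: [1, 1, 3]
Sum of absolute errors = 5
MAE = 5 / 3 = 1.67

1.67


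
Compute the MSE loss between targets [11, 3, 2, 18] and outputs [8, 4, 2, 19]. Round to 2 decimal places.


Differences: [3, -1, 0, -1]
Squared errors: [9, 1, 0, 1]
Sum of squared errors = 11
MSE = 11 / 4 = 2.75

2.75


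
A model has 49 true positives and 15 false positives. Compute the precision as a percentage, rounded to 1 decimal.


Precision = TP / (TP + FP) * 100
= 49 / (49 + 15)
= 49 / 64
= 0.7656
= 76.6%

76.6


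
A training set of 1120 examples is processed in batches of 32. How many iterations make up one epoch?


Iterations per epoch = dataset_size / batch_size
= 1120 / 32
= 35

35


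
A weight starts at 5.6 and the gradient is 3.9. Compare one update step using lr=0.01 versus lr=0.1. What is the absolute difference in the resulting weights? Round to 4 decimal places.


With lr=0.01: w_new = 5.6 - 0.01 * 3.9 = 5.561
With lr=0.1: w_new = 5.6 - 0.1 * 3.9 = 5.21
Absolute difference = |5.561 - 5.21|
= 0.3510

0.3510


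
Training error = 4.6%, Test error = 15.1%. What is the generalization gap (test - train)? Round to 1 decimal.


Generalization gap = test_error - train_error
= 15.1 - 4.6
= 10.5%
A large gap suggests overfitting.

10.5


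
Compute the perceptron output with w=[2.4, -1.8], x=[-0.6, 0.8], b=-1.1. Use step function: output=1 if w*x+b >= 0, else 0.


z = w . x + b
= 2.4*-0.6 + -1.8*0.8 + -1.1
= -1.44 + -1.44 + -1.1
= -2.88 + -1.1
= -3.98
Since z = -3.98 < 0, output = 0

0


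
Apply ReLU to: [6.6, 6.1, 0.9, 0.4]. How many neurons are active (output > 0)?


ReLU(x) = max(0, x) for each element:
ReLU(6.6) = 6.6
ReLU(6.1) = 6.1
ReLU(0.9) = 0.9
ReLU(0.4) = 0.4
Active neurons (>0): 4

4


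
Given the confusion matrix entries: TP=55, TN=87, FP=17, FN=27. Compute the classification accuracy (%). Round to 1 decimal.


Accuracy = (TP + TN) / (TP + TN + FP + FN) * 100
= (55 + 87) / (55 + 87 + 17 + 27)
= 142 / 186
= 0.7634
= 76.3%

76.3


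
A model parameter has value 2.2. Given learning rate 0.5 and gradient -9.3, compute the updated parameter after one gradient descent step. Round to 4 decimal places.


w_new = w_old - lr * gradient
= 2.2 - 0.5 * -9.3
= 2.2 - (-4.65)
= 6.8500

6.8500


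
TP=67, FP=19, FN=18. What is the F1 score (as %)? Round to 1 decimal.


Precision = TP / (TP + FP) = 67 / 86 = 0.7791
Recall = TP / (TP + FN) = 67 / 85 = 0.7882
F1 = 2 * P * R / (P + R)
= 2 * 0.7791 * 0.7882 / (0.7791 + 0.7882)
= 1.2282 / 1.5673
= 0.7836
As percentage: 78.4%

78.4


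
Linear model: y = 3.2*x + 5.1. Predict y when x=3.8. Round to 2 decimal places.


y = 3.2 * 3.8 + (5.1)
= 12.16 + (5.1)
= 17.26

17.26


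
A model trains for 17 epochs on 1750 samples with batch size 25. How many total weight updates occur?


Iterations per epoch = 1750 / 25 = 70
Total updates = iterations_per_epoch * epochs
= 70 * 17
= 1190

1190


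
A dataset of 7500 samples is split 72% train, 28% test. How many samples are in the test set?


Train samples = 7500 * 72% = 5400
Test samples = 7500 - 5400
= 2100

2100


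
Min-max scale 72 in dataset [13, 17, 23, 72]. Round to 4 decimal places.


Min = 13, Max = 72
Range = 72 - 13 = 59
Scaled = (x - min) / (max - min)
= (72 - 13) / 59
= 59 / 59
= 1.0000

1.0000


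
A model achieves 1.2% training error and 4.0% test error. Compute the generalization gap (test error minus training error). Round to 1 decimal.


Generalization gap = test_error - train_error
= 4.0 - 1.2
= 2.8%
A moderate gap.

2.8


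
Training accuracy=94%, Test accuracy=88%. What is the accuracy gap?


Gap = train_accuracy - test_accuracy
= 94 - 88
= 6%
This moderate gap may indicate mild overfitting.

6


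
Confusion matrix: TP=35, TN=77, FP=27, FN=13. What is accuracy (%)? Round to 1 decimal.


Accuracy = (TP + TN) / (TP + TN + FP + FN) * 100
= (35 + 77) / (35 + 77 + 27 + 13)
= 112 / 152
= 0.7368
= 73.7%

73.7


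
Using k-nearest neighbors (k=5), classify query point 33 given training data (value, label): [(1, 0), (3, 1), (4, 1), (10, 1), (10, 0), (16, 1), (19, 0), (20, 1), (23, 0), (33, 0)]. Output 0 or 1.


Distances from query 33:
Point 33 (class 0): distance = 0
Point 23 (class 0): distance = 10
Point 20 (class 1): distance = 13
Point 19 (class 0): distance = 14
Point 16 (class 1): distance = 17
K=5 nearest neighbors: classes = [0, 0, 1, 0, 1]
Votes for class 1: 2 / 5
Majority vote => class 0

0


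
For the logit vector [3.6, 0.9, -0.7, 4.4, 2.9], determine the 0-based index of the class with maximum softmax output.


Softmax is a monotonic transformation, so it preserves the argmax.
We need to find the index of the maximum logit.
Index 0: 3.6
Index 1: 0.9
Index 2: -0.7
Index 3: 4.4
Index 4: 2.9
Maximum logit = 4.4 at index 3

3


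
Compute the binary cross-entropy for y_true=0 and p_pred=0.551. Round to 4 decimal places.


For y=0: Loss = -log(1-p)
= -log(1 - 0.551)
= -log(0.449)
= -(-0.8007)
= 0.8007

0.8007


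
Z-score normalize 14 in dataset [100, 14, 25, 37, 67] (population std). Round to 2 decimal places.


Mean = (100 + 14 + 25 + 37 + 67) / 5 = 48.6
Variance = sum((x_i - mean)^2) / n = 973.84
Std = sqrt(973.84) = 31.2064
Z = (x - mean) / std
= (14 - 48.6) / 31.2064
= -34.6 / 31.2064
= -1.11

-1.11


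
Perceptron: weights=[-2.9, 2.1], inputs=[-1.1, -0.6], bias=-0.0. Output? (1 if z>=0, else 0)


z = w . x + b
= -2.9*-1.1 + 2.1*-0.6 + -0.0
= 3.19 + -1.26 + -0.0
= 1.93 + -0.0
= 1.93
Since z = 1.93 >= 0, output = 1

1


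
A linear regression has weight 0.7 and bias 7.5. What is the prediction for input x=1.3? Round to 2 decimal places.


y = 0.7 * 1.3 + (7.5)
= 0.91 + (7.5)
= 8.41

8.41


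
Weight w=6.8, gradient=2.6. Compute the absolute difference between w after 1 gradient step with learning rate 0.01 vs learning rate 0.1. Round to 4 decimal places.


With lr=0.01: w_new = 6.8 - 0.01 * 2.6 = 6.774
With lr=0.1: w_new = 6.8 - 0.1 * 2.6 = 6.54
Absolute difference = |6.774 - 6.54|
= 0.2340

0.2340


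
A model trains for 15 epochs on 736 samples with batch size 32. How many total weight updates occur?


Iterations per epoch = 736 / 32 = 23
Total updates = iterations_per_epoch * epochs
= 23 * 15
= 345

345


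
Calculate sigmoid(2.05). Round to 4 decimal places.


sigmoid(z) = 1 / (1 + exp(-z))
exp(-(2.05)) = exp(-2.05) = 0.1287
1 + 0.1287 = 1.1287
1 / 1.1287 = 0.8859

0.8859


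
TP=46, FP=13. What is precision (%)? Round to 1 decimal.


Precision = TP / (TP + FP) * 100
= 46 / (46 + 13)
= 46 / 59
= 0.7797
= 78.0%

78.0


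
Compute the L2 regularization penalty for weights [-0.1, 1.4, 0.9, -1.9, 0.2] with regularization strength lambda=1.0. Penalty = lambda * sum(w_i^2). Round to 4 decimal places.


Squaring each weight:
(-0.1)^2 = 0.01
1.4^2 = 1.96
0.9^2 = 0.81
(-1.9)^2 = 3.61
0.2^2 = 0.04
Sum of squares = 6.43
Penalty = 1.0 * 6.43 = 6.4300

6.4300


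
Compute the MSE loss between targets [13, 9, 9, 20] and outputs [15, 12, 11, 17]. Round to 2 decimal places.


Differences: [-2, -3, -2, 3]
Squared errors: [4, 9, 4, 9]
Sum of squared errors = 26
MSE = 26 / 4 = 6.50

6.50


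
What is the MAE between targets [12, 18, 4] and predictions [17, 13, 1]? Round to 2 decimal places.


Absolute errors: [5, 5, 3]
Sum of absolute errors = 13
MAE = 13 / 3 = 4.33

4.33


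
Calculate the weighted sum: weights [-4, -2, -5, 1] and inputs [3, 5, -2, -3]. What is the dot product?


Element-wise products:
-4 * 3 = -12
-2 * 5 = -10
-5 * -2 = 10
1 * -3 = -3
Sum = -12 + -10 + 10 + -3
= -15

-15


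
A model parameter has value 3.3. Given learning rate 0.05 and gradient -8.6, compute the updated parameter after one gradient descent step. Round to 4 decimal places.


w_new = w_old - lr * gradient
= 3.3 - 0.05 * -8.6
= 3.3 - (-0.43)
= 3.7300

3.7300


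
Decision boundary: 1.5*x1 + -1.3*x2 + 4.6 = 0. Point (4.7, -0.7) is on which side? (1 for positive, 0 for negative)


Compute 1.5 * 4.7 + -1.3 * -0.7 + 4.6
= 7.05 + 0.91 + 4.6
= 12.56
Since 12.56 >= 0, the point is on the positive side.

1


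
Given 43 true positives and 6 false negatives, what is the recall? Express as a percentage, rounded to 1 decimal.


Recall = TP / (TP + FN) * 100
= 43 / (43 + 6)
= 43 / 49
= 0.8776
= 87.8%

87.8


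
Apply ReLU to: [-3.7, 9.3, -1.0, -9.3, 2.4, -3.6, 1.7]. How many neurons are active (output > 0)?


ReLU(x) = max(0, x) for each element:
ReLU(-3.7) = 0
ReLU(9.3) = 9.3
ReLU(-1.0) = 0
ReLU(-9.3) = 0
ReLU(2.4) = 2.4
ReLU(-3.6) = 0
ReLU(1.7) = 1.7
Active neurons (>0): 3

3


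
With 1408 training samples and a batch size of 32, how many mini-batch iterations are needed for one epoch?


Iterations per epoch = dataset_size / batch_size
= 1408 / 32
= 44

44


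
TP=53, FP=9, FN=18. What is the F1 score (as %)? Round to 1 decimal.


Precision = TP / (TP + FP) = 53 / 62 = 0.8548
Recall = TP / (TP + FN) = 53 / 71 = 0.7465
F1 = 2 * P * R / (P + R)
= 2 * 0.8548 * 0.7465 / (0.8548 + 0.7465)
= 1.2762 / 1.6013
= 0.797
As percentage: 79.7%

79.7


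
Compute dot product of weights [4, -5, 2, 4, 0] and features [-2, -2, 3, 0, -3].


Element-wise products:
4 * -2 = -8
-5 * -2 = 10
2 * 3 = 6
4 * 0 = 0
0 * -3 = 0
Sum = -8 + 10 + 6 + 0 + 0
= 8

8


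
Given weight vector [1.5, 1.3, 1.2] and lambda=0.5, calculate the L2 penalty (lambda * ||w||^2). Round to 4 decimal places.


Squaring each weight:
1.5^2 = 2.25
1.3^2 = 1.69
1.2^2 = 1.44
Sum of squares = 5.38
Penalty = 0.5 * 5.38 = 2.6900

2.6900


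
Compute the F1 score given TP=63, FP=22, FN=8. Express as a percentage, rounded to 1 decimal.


Precision = TP / (TP + FP) = 63 / 85 = 0.7412
Recall = TP / (TP + FN) = 63 / 71 = 0.8873
F1 = 2 * P * R / (P + R)
= 2 * 0.7412 * 0.8873 / (0.7412 + 0.8873)
= 1.3153 / 1.6285
= 0.8077
As percentage: 80.8%

80.8


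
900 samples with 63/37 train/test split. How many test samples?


Train samples = 900 * 63% = 567
Test samples = 900 - 567
= 333

333


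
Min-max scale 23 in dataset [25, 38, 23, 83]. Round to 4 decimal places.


Min = 23, Max = 83
Range = 83 - 23 = 60
Scaled = (x - min) / (max - min)
= (23 - 23) / 60
= 0 / 60
= 0.0000

0.0000


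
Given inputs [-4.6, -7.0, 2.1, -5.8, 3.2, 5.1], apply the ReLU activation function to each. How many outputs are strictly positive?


ReLU(x) = max(0, x) for each element:
ReLU(-4.6) = 0
ReLU(-7.0) = 0
ReLU(2.1) = 2.1
ReLU(-5.8) = 0
ReLU(3.2) = 3.2
ReLU(5.1) = 5.1
Active neurons (>0): 3

3


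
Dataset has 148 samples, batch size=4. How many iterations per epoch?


Iterations per epoch = dataset_size / batch_size
= 148 / 4
= 37

37


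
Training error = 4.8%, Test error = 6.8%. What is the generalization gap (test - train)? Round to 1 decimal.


Generalization gap = test_error - train_error
= 6.8 - 4.8
= 2.0%
A moderate gap.

2.0


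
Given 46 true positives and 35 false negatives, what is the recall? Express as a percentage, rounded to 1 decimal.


Recall = TP / (TP + FN) * 100
= 46 / (46 + 35)
= 46 / 81
= 0.5679
= 56.8%

56.8


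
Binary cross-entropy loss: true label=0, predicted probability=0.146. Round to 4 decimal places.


For y=0: Loss = -log(1-p)
= -log(1 - 0.146)
= -log(0.854)
= -(-0.1578)
= 0.1578

0.1578


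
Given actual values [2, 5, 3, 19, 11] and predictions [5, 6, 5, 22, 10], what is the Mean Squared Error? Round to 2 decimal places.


Differences: [-3, -1, -2, -3, 1]
Squared errors: [9, 1, 4, 9, 1]
Sum of squared errors = 24
MSE = 24 / 5 = 4.80

4.80


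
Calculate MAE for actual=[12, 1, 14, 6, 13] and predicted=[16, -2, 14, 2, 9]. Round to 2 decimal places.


Absolute errors: [4, 3, 0, 4, 4]
Sum of absolute errors = 15
MAE = 15 / 5 = 3.00

3.00


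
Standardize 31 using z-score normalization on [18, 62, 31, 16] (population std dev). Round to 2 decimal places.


Mean = (18 + 62 + 31 + 16) / 4 = 31.75
Variance = sum((x_i - mean)^2) / n = 338.1875
Std = sqrt(338.1875) = 18.3899
Z = (x - mean) / std
= (31 - 31.75) / 18.3899
= -0.75 / 18.3899
= -0.04

-0.04


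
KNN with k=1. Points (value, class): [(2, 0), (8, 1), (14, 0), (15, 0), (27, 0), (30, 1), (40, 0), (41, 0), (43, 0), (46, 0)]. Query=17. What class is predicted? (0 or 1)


Distances from query 17:
Point 15 (class 0): distance = 2
K=1 nearest neighbors: classes = [0]
Votes for class 1: 0 / 1
Majority vote => class 0

0


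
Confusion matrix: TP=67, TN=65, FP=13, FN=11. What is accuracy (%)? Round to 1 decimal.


Accuracy = (TP + TN) / (TP + TN + FP + FN) * 100
= (67 + 65) / (67 + 65 + 13 + 11)
= 132 / 156
= 0.8462
= 84.6%

84.6


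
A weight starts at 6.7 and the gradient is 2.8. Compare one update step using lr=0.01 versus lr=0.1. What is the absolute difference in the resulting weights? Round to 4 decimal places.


With lr=0.01: w_new = 6.7 - 0.01 * 2.8 = 6.672
With lr=0.1: w_new = 6.7 - 0.1 * 2.8 = 6.42
Absolute difference = |6.672 - 6.42|
= 0.2520

0.2520


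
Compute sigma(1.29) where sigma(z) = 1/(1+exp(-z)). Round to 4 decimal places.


sigmoid(z) = 1 / (1 + exp(-z))
exp(-(1.29)) = exp(-1.29) = 0.2753
1 + 0.2753 = 1.2753
1 / 1.2753 = 0.7841

0.7841


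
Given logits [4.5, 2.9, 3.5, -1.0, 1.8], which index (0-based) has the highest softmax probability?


Softmax is a monotonic transformation, so it preserves the argmax.
We need to find the index of the maximum logit.
Index 0: 4.5
Index 1: 2.9
Index 2: 3.5
Index 3: -1.0
Index 4: 1.8
Maximum logit = 4.5 at index 0

0


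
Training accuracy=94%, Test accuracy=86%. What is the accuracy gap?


Gap = train_accuracy - test_accuracy
= 94 - 86
= 8%
This moderate gap may indicate mild overfitting.

8


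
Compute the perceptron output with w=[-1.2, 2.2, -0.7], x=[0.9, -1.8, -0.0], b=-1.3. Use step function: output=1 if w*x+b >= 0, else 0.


z = w . x + b
= -1.2*0.9 + 2.2*-1.8 + -0.7*-0.0 + -1.3
= -1.08 + -3.96 + 0.0 + -1.3
= -5.04 + -1.3
= -6.34
Since z = -6.34 < 0, output = 0

0


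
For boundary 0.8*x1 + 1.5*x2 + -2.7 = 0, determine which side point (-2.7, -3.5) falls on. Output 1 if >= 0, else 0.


Compute 0.8 * -2.7 + 1.5 * -3.5 + -2.7
= -2.16 + -5.25 + -2.7
= -10.11
Since -10.11 < 0, the point is on the negative side.

0


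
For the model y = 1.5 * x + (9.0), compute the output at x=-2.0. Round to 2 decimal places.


y = 1.5 * -2.0 + (9.0)
= -3.0 + (9.0)
= 6.00

6.00


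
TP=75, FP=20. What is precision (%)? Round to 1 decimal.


Precision = TP / (TP + FP) * 100
= 75 / (75 + 20)
= 75 / 95
= 0.7895
= 78.9%

78.9


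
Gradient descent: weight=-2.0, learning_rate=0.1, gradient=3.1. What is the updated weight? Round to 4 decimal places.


w_new = w_old - lr * gradient
= -2.0 - 0.1 * 3.1
= -2.0 - (0.31)
= -2.3100

-2.3100


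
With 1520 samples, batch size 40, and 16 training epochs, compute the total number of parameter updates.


Iterations per epoch = 1520 / 40 = 38
Total updates = iterations_per_epoch * epochs
= 38 * 16
= 608

608


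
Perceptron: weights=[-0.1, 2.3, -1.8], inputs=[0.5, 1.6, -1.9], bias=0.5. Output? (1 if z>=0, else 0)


z = w . x + b
= -0.1*0.5 + 2.3*1.6 + -1.8*-1.9 + 0.5
= -0.05 + 3.68 + 3.42 + 0.5
= 7.05 + 0.5
= 7.55
Since z = 7.55 >= 0, output = 1

1


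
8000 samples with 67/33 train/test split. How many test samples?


Train samples = 8000 * 67% = 5360
Test samples = 8000 - 5360
= 2640

2640


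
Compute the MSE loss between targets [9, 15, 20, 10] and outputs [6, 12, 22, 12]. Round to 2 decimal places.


Differences: [3, 3, -2, -2]
Squared errors: [9, 9, 4, 4]
Sum of squared errors = 26
MSE = 26 / 4 = 6.50

6.50


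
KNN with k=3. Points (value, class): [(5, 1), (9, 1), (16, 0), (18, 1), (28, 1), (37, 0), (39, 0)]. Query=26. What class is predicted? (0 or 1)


Distances from query 26:
Point 28 (class 1): distance = 2
Point 18 (class 1): distance = 8
Point 16 (class 0): distance = 10
K=3 nearest neighbors: classes = [1, 1, 0]
Votes for class 1: 2 / 3
Majority vote => class 1

1


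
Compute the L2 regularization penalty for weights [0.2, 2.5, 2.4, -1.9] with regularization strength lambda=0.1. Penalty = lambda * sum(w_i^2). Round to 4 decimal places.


Squaring each weight:
0.2^2 = 0.04
2.5^2 = 6.25
2.4^2 = 5.76
(-1.9)^2 = 3.61
Sum of squares = 15.66
Penalty = 0.1 * 15.66 = 1.5660

1.5660


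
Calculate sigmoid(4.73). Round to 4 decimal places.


sigmoid(z) = 1 / (1 + exp(-z))
exp(-(4.73)) = exp(-4.73) = 0.0088
1 + 0.0088 = 1.0088
1 / 1.0088 = 0.9913

0.9913


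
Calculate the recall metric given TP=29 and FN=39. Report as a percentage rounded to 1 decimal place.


Recall = TP / (TP + FN) * 100
= 29 / (29 + 39)
= 29 / 68
= 0.4265
= 42.6%

42.6


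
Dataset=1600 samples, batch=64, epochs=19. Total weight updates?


Iterations per epoch = 1600 / 64 = 25
Total updates = iterations_per_epoch * epochs
= 25 * 19
= 475

475


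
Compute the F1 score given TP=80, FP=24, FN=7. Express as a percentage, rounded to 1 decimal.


Precision = TP / (TP + FP) = 80 / 104 = 0.7692
Recall = TP / (TP + FN) = 80 / 87 = 0.9195
F1 = 2 * P * R / (P + R)
= 2 * 0.7692 * 0.9195 / (0.7692 + 0.9195)
= 1.4147 / 1.6888
= 0.8377
As percentage: 83.8%

83.8


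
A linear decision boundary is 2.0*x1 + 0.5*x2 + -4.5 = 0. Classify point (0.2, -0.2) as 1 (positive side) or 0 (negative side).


Compute 2.0 * 0.2 + 0.5 * -0.2 + -4.5
= 0.4 + -0.1 + -4.5
= -4.2
Since -4.2 < 0, the point is on the negative side.

0


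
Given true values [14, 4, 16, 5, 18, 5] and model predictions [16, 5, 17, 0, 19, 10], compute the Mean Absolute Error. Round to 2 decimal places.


Absolute errors: [2, 1, 1, 5, 1, 5]
Sum of absolute errors = 15
MAE = 15 / 6 = 2.50

2.50


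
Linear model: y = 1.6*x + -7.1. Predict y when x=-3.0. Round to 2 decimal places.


y = 1.6 * -3.0 + (-7.1)
= -4.8 + (-7.1)
= -11.90

-11.90


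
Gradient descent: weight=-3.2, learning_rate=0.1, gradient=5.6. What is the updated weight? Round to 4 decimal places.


w_new = w_old - lr * gradient
= -3.2 - 0.1 * 5.6
= -3.2 - (0.56)
= -3.7600

-3.7600


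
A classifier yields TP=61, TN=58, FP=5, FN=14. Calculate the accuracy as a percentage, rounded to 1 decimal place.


Accuracy = (TP + TN) / (TP + TN + FP + FN) * 100
= (61 + 58) / (61 + 58 + 5 + 14)
= 119 / 138
= 0.8623
= 86.2%

86.2


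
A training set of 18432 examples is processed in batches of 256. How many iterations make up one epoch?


Iterations per epoch = dataset_size / batch_size
= 18432 / 256
= 72

72


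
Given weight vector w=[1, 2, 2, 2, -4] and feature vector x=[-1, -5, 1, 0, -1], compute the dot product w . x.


Element-wise products:
1 * -1 = -1
2 * -5 = -10
2 * 1 = 2
2 * 0 = 0
-4 * -1 = 4
Sum = -1 + -10 + 2 + 0 + 4
= -5

-5


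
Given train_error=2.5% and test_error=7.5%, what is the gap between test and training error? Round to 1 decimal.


Generalization gap = test_error - train_error
= 7.5 - 2.5
= 5.0%
A moderate gap.

5.0


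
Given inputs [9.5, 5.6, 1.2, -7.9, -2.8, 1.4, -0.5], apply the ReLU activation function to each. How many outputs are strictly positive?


ReLU(x) = max(0, x) for each element:
ReLU(9.5) = 9.5
ReLU(5.6) = 5.6
ReLU(1.2) = 1.2
ReLU(-7.9) = 0
ReLU(-2.8) = 0
ReLU(1.4) = 1.4
ReLU(-0.5) = 0
Active neurons (>0): 4

4


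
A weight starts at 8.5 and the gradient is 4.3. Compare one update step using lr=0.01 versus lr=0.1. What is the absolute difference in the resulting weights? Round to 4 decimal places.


With lr=0.01: w_new = 8.5 - 0.01 * 4.3 = 8.457
With lr=0.1: w_new = 8.5 - 0.1 * 4.3 = 8.07
Absolute difference = |8.457 - 8.07|
= 0.3870

0.3870


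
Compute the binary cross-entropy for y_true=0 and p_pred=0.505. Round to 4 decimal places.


For y=0: Loss = -log(1-p)
= -log(1 - 0.505)
= -log(0.495)
= -(-0.7032)
= 0.7032

0.7032


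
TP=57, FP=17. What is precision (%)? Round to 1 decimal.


Precision = TP / (TP + FP) * 100
= 57 / (57 + 17)
= 57 / 74
= 0.7703
= 77.0%

77.0


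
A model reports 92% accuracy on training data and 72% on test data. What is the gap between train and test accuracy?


Gap = train_accuracy - test_accuracy
= 92 - 72
= 20%
This gap suggests the model is overfitting.

20


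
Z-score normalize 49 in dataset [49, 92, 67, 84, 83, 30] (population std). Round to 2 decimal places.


Mean = (49 + 92 + 67 + 84 + 83 + 30) / 6 = 67.5
Variance = sum((x_i - mean)^2) / n = 476.9167
Std = sqrt(476.9167) = 21.8384
Z = (x - mean) / std
= (49 - 67.5) / 21.8384
= -18.5 / 21.8384
= -0.85

-0.85


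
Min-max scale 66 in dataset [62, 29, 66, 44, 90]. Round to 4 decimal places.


Min = 29, Max = 90
Range = 90 - 29 = 61
Scaled = (x - min) / (max - min)
= (66 - 29) / 61
= 37 / 61
= 0.6066

0.6066


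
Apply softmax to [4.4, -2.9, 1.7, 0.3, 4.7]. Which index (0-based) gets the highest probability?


Softmax is a monotonic transformation, so it preserves the argmax.
We need to find the index of the maximum logit.
Index 0: 4.4
Index 1: -2.9
Index 2: 1.7
Index 3: 0.3
Index 4: 4.7
Maximum logit = 4.7 at index 4

4


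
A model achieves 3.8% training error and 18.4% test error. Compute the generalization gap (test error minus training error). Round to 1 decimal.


Generalization gap = test_error - train_error
= 18.4 - 3.8
= 14.6%
A large gap suggests overfitting.

14.6


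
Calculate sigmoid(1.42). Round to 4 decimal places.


sigmoid(z) = 1 / (1 + exp(-z))
exp(-(1.42)) = exp(-1.42) = 0.2417
1 + 0.2417 = 1.2417
1 / 1.2417 = 0.8053

0.8053


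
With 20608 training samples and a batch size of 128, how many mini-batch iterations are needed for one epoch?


Iterations per epoch = dataset_size / batch_size
= 20608 / 128
= 161

161


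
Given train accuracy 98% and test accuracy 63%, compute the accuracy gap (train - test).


Gap = train_accuracy - test_accuracy
= 98 - 63
= 35%
This large gap strongly indicates overfitting.

35


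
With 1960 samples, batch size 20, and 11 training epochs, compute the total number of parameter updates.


Iterations per epoch = 1960 / 20 = 98
Total updates = iterations_per_epoch * epochs
= 98 * 11
= 1078

1078


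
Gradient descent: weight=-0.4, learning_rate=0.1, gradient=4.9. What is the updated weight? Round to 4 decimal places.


w_new = w_old - lr * gradient
= -0.4 - 0.1 * 4.9
= -0.4 - (0.49)
= -0.8900

-0.8900


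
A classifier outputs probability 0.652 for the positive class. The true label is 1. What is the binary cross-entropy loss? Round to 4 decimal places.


For y=1: Loss = -log(p)
= -log(0.652)
= -(-0.4277)
= 0.4277

0.4277


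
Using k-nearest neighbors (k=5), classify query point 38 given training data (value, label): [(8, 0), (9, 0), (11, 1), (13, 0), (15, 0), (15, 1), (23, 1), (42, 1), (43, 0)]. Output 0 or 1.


Distances from query 38:
Point 42 (class 1): distance = 4
Point 43 (class 0): distance = 5
Point 23 (class 1): distance = 15
Point 15 (class 0): distance = 23
Point 15 (class 1): distance = 23
K=5 nearest neighbors: classes = [1, 0, 1, 0, 1]
Votes for class 1: 3 / 5
Majority vote => class 1

1


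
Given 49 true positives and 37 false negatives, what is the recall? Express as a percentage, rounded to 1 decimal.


Recall = TP / (TP + FN) * 100
= 49 / (49 + 37)
= 49 / 86
= 0.5698
= 57.0%

57.0


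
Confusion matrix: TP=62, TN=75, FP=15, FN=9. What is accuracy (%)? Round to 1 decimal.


Accuracy = (TP + TN) / (TP + TN + FP + FN) * 100
= (62 + 75) / (62 + 75 + 15 + 9)
= 137 / 161
= 0.8509
= 85.1%

85.1


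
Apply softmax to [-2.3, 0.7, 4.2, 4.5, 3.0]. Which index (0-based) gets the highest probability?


Softmax is a monotonic transformation, so it preserves the argmax.
We need to find the index of the maximum logit.
Index 0: -2.3
Index 1: 0.7
Index 2: 4.2
Index 3: 4.5
Index 4: 3.0
Maximum logit = 4.5 at index 3

3


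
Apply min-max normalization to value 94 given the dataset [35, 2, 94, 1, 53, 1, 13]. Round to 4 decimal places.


Min = 1, Max = 94
Range = 94 - 1 = 93
Scaled = (x - min) / (max - min)
= (94 - 1) / 93
= 93 / 93
= 1.0000

1.0000


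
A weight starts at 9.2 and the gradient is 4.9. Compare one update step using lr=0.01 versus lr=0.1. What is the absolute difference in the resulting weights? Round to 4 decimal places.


With lr=0.01: w_new = 9.2 - 0.01 * 4.9 = 9.151
With lr=0.1: w_new = 9.2 - 0.1 * 4.9 = 8.71
Absolute difference = |9.151 - 8.71|
= 0.4410

0.4410


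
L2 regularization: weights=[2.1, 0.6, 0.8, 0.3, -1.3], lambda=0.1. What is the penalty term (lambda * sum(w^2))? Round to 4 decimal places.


Squaring each weight:
2.1^2 = 4.41
0.6^2 = 0.36
0.8^2 = 0.64
0.3^2 = 0.09
(-1.3)^2 = 1.69
Sum of squares = 7.19
Penalty = 0.1 * 7.19 = 0.7190

0.7190


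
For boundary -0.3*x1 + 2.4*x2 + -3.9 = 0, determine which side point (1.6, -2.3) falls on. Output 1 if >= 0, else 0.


Compute -0.3 * 1.6 + 2.4 * -2.3 + -3.9
= -0.48 + -5.52 + -3.9
= -9.9
Since -9.9 < 0, the point is on the negative side.

0


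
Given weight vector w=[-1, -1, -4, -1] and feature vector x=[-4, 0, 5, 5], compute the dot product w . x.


Element-wise products:
-1 * -4 = 4
-1 * 0 = 0
-4 * 5 = -20
-1 * 5 = -5
Sum = 4 + 0 + -20 + -5
= -21

-21


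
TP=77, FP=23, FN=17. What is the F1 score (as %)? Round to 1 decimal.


Precision = TP / (TP + FP) = 77 / 100 = 0.77
Recall = TP / (TP + FN) = 77 / 94 = 0.8191
F1 = 2 * P * R / (P + R)
= 2 * 0.77 * 0.8191 / (0.77 + 0.8191)
= 1.2615 / 1.5891
= 0.7938
As percentage: 79.4%

79.4


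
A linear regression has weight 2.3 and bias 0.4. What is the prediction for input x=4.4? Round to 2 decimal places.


y = 2.3 * 4.4 + (0.4)
= 10.12 + (0.4)
= 10.52

10.52


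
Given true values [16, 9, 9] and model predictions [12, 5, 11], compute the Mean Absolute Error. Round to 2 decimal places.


Absolute errors: [4, 4, 2]
Sum of absolute errors = 10
MAE = 10 / 3 = 3.33

3.33


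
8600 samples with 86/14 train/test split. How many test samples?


Train samples = 8600 * 86% = 7396
Test samples = 8600 - 7396
= 1204

1204


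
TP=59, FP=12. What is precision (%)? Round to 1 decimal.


Precision = TP / (TP + FP) * 100
= 59 / (59 + 12)
= 59 / 71
= 0.831
= 83.1%

83.1


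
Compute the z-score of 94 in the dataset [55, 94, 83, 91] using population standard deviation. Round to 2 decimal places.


Mean = (55 + 94 + 83 + 91) / 4 = 80.75
Variance = sum((x_i - mean)^2) / n = 237.1875
Std = sqrt(237.1875) = 15.4009
Z = (x - mean) / std
= (94 - 80.75) / 15.4009
= 13.25 / 15.4009
= 0.86

0.86


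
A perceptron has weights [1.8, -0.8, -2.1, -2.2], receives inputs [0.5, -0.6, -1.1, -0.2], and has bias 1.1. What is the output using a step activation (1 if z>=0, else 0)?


z = w . x + b
= 1.8*0.5 + -0.8*-0.6 + -2.1*-1.1 + -2.2*-0.2 + 1.1
= 0.9 + 0.48 + 2.31 + 0.44 + 1.1
= 4.13 + 1.1
= 5.23
Since z = 5.23 >= 0, output = 1

1


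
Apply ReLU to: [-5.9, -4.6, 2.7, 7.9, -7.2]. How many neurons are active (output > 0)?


ReLU(x) = max(0, x) for each element:
ReLU(-5.9) = 0
ReLU(-4.6) = 0
ReLU(2.7) = 2.7
ReLU(7.9) = 7.9
ReLU(-7.2) = 0
Active neurons (>0): 2

2


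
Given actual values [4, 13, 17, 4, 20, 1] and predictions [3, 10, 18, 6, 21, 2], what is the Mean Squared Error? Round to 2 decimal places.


Differences: [1, 3, -1, -2, -1, -1]
Squared errors: [1, 9, 1, 4, 1, 1]
Sum of squared errors = 17
MSE = 17 / 6 = 2.83

2.83


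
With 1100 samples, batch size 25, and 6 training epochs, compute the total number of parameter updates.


Iterations per epoch = 1100 / 25 = 44
Total updates = iterations_per_epoch * epochs
= 44 * 6
= 264

264


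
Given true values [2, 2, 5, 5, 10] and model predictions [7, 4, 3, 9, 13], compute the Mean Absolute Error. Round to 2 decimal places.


Absolute errors: [5, 2, 2, 4, 3]
Sum of absolute errors = 16
MAE = 16 / 5 = 3.20

3.20


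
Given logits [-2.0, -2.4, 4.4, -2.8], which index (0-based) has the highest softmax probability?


Softmax is a monotonic transformation, so it preserves the argmax.
We need to find the index of the maximum logit.
Index 0: -2.0
Index 1: -2.4
Index 2: 4.4
Index 3: -2.8
Maximum logit = 4.4 at index 2

2


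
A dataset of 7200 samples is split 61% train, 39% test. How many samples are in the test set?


Train samples = 7200 * 61% = 4392
Test samples = 7200 - 4392
= 2808

2808


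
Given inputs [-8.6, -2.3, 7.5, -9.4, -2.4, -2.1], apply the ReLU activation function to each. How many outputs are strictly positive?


ReLU(x) = max(0, x) for each element:
ReLU(-8.6) = 0
ReLU(-2.3) = 0
ReLU(7.5) = 7.5
ReLU(-9.4) = 0
ReLU(-2.4) = 0
ReLU(-2.1) = 0
Active neurons (>0): 1

1


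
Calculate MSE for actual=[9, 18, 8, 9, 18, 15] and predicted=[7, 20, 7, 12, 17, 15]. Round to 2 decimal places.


Differences: [2, -2, 1, -3, 1, 0]
Squared errors: [4, 4, 1, 9, 1, 0]
Sum of squared errors = 19
MSE = 19 / 6 = 3.17

3.17


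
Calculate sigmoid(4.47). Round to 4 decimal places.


sigmoid(z) = 1 / (1 + exp(-z))
exp(-(4.47)) = exp(-4.47) = 0.0114
1 + 0.0114 = 1.0114
1 / 1.0114 = 0.9887

0.9887


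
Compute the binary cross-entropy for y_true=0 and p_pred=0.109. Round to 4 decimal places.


For y=0: Loss = -log(1-p)
= -log(1 - 0.109)
= -log(0.891)
= -(-0.1154)
= 0.1154

0.1154


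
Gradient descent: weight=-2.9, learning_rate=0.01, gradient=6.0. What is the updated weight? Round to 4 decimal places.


w_new = w_old - lr * gradient
= -2.9 - 0.01 * 6.0
= -2.9 - (0.06)
= -2.9600

-2.9600


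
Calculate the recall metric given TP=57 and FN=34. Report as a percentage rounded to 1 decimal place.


Recall = TP / (TP + FN) * 100
= 57 / (57 + 34)
= 57 / 91
= 0.6264
= 62.6%

62.6


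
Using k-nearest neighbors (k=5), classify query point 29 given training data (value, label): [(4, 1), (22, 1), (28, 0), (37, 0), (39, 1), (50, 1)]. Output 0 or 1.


Distances from query 29:
Point 28 (class 0): distance = 1
Point 22 (class 1): distance = 7
Point 37 (class 0): distance = 8
Point 39 (class 1): distance = 10
Point 50 (class 1): distance = 21
K=5 nearest neighbors: classes = [0, 1, 0, 1, 1]
Votes for class 1: 3 / 5
Majority vote => class 1

1


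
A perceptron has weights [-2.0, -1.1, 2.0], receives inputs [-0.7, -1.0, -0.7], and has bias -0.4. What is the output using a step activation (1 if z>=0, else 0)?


z = w . x + b
= -2.0*-0.7 + -1.1*-1.0 + 2.0*-0.7 + -0.4
= 1.4 + 1.1 + -1.4 + -0.4
= 1.1 + -0.4
= 0.7
Since z = 0.7 >= 0, output = 1

1


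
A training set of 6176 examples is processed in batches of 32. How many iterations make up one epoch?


Iterations per epoch = dataset_size / batch_size
= 6176 / 32
= 193

193


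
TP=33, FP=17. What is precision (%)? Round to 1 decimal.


Precision = TP / (TP + FP) * 100
= 33 / (33 + 17)
= 33 / 50
= 0.66
= 66.0%

66.0


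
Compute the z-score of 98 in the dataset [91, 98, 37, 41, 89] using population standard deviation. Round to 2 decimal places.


Mean = (91 + 98 + 37 + 41 + 89) / 5 = 71.2
Variance = sum((x_i - mean)^2) / n = 701.76
Std = sqrt(701.76) = 26.4908
Z = (x - mean) / std
= (98 - 71.2) / 26.4908
= 26.8 / 26.4908
= 1.01

1.01


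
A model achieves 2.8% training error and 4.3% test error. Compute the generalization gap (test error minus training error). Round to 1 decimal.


Generalization gap = test_error - train_error
= 4.3 - 2.8
= 1.5%
A small gap suggests good generalization.

1.5


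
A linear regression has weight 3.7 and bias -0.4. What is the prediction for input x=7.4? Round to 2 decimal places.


y = 3.7 * 7.4 + (-0.4)
= 27.38 + (-0.4)
= 26.98

26.98


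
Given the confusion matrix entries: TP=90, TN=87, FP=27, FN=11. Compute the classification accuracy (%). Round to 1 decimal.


Accuracy = (TP + TN) / (TP + TN + FP + FN) * 100
= (90 + 87) / (90 + 87 + 27 + 11)
= 177 / 215
= 0.8233
= 82.3%

82.3


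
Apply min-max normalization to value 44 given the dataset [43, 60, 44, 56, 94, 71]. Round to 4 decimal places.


Min = 43, Max = 94
Range = 94 - 43 = 51
Scaled = (x - min) / (max - min)
= (44 - 43) / 51
= 1 / 51
= 0.0196

0.0196


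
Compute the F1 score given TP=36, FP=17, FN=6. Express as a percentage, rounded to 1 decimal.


Precision = TP / (TP + FP) = 36 / 53 = 0.6792
Recall = TP / (TP + FN) = 36 / 42 = 0.8571
F1 = 2 * P * R / (P + R)
= 2 * 0.6792 * 0.8571 / (0.6792 + 0.8571)
= 1.1644 / 1.5364
= 0.7579
As percentage: 75.8%

75.8


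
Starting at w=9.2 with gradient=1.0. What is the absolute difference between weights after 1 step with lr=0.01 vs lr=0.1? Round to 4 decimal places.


With lr=0.01: w_new = 9.2 - 0.01 * 1.0 = 9.19
With lr=0.1: w_new = 9.2 - 0.1 * 1.0 = 9.1
Absolute difference = |9.19 - 9.1|
= 0.0900

0.0900


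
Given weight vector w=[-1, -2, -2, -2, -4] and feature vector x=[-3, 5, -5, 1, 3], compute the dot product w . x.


Element-wise products:
-1 * -3 = 3
-2 * 5 = -10
-2 * -5 = 10
-2 * 1 = -2
-4 * 3 = -12
Sum = 3 + -10 + 10 + -2 + -12
= -11

-11


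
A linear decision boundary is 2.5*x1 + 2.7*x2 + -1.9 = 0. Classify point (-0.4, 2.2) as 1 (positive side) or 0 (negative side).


Compute 2.5 * -0.4 + 2.7 * 2.2 + -1.9
= -1.0 + 5.94 + -1.9
= 3.04
Since 3.04 >= 0, the point is on the positive side.

1


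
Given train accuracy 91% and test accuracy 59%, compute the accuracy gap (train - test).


Gap = train_accuracy - test_accuracy
= 91 - 59
= 32%
This large gap strongly indicates overfitting.

32


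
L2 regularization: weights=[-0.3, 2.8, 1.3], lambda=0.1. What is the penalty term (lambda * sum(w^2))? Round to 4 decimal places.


Squaring each weight:
(-0.3)^2 = 0.09
2.8^2 = 7.84
1.3^2 = 1.69
Sum of squares = 9.62
Penalty = 0.1 * 9.62 = 0.9620

0.9620


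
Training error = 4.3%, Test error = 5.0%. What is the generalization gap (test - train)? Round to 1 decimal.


Generalization gap = test_error - train_error
= 5.0 - 4.3
= 0.7%
A small gap suggests good generalization.

0.7
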